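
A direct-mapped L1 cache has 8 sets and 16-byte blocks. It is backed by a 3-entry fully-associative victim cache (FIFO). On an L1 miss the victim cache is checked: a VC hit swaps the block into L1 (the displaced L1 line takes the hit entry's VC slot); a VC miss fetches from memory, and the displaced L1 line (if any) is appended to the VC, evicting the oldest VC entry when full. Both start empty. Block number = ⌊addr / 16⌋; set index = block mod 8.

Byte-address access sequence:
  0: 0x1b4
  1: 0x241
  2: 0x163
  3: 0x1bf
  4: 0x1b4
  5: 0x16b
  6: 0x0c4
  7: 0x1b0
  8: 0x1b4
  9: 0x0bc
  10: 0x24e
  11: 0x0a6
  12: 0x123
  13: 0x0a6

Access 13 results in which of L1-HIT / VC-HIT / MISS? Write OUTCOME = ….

OUTCOME = VC-HIT

#0 0x1b4→b27/s3 MISS; vc=[]
#1 0x241→b36/s4 MISS; vc=[]
#2 0x163→b22/s6 MISS; vc=[]
#3 0x1bf→b27/s3 L1-HIT; vc=[]
#4 0x1b4→b27/s3 L1-HIT; vc=[]
#5 0x16b→b22/s6 L1-HIT; vc=[]
#6 0xc4→b12/s4 MISS; vc=[36]
#7 0x1b0→b27/s3 L1-HIT; vc=[36]
#8 0x1b4→b27/s3 L1-HIT; vc=[36]
#9 0xbc→b11/s3 MISS; vc=[36,27]
#10 0x24e→b36/s4 VC-HIT; vc=[12,27]
#11 0xa6→b10/s2 MISS; vc=[12,27]
#12 0x123→b18/s2 MISS; vc=[12,27,10]
#13 0xa6→b10/s2 VC-HIT; vc=[12,27,18]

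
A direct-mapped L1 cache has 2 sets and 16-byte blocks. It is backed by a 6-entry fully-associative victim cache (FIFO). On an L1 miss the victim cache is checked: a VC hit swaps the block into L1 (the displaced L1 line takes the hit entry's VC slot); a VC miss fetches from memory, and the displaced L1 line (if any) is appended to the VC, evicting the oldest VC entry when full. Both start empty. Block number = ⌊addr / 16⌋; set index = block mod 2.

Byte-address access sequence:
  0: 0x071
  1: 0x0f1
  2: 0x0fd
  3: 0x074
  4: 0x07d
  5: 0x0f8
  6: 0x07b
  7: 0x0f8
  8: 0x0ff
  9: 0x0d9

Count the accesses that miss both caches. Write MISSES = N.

MISSES = 3

0: 0x71 (blk 7, set 1) → MISS  vc=[]
1: 0xf1 (blk 15, set 1) → MISS  vc=[7]
2: 0xfd (blk 15, set 1) → L1-HIT  vc=[7]
3: 0x74 (blk 7, set 1) → VC-HIT  vc=[15]
4: 0x7d (blk 7, set 1) → L1-HIT  vc=[15]
5: 0xf8 (blk 15, set 1) → VC-HIT  vc=[7]
6: 0x7b (blk 7, set 1) → VC-HIT  vc=[15]
7: 0xf8 (blk 15, set 1) → VC-HIT  vc=[7]
8: 0xff (blk 15, set 1) → L1-HIT  vc=[7]
9: 0xd9 (blk 13, set 1) → MISS  vc=[7, 15]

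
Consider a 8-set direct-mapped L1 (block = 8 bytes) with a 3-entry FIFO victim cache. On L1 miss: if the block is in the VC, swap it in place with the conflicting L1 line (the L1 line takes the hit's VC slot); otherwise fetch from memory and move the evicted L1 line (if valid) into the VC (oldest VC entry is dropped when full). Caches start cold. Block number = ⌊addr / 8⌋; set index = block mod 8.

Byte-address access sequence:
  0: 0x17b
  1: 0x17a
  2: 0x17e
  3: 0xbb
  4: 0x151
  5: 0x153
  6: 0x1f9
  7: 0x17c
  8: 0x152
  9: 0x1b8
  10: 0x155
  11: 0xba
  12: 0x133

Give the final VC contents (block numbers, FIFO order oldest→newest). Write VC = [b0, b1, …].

VC = [63, 55, 47]

  [0] addr=0x17b blk=47 s=7: MISS | VC []
  [1] addr=0x17a blk=47 s=7: L1-HIT | VC []
  [2] addr=0x17e blk=47 s=7: L1-HIT | VC []
  [3] addr=0xbb blk=23 s=7: MISS | VC [47]
  [4] addr=0x151 blk=42 s=2: MISS | VC [47]
  [5] addr=0x153 blk=42 s=2: L1-HIT | VC [47]
  [6] addr=0x1f9 blk=63 s=7: MISS | VC [47, 23]
  [7] addr=0x17c blk=47 s=7: VC-HIT | VC [63, 23]
  [8] addr=0x152 blk=42 s=2: L1-HIT | VC [63, 23]
  [9] addr=0x1b8 blk=55 s=7: MISS | VC [63, 23, 47]
  [10] addr=0x155 blk=42 s=2: L1-HIT | VC [63, 23, 47]
  [11] addr=0xba blk=23 s=7: VC-HIT | VC [63, 55, 47]
  [12] addr=0x133 blk=38 s=6: MISS | VC [63, 55, 47]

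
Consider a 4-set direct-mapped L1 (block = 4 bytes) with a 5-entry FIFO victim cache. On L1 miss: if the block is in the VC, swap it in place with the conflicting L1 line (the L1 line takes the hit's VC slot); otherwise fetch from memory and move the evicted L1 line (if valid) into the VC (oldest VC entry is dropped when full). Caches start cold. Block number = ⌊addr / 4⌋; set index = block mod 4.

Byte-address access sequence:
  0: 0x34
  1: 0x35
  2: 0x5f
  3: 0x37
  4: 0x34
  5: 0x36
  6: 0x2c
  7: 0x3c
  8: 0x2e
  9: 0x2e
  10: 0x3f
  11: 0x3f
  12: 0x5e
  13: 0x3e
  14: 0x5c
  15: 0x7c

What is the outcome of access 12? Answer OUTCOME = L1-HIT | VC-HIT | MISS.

  [0] addr=0x34 blk=13 s=1: MISS | VC []
  [1] addr=0x35 blk=13 s=1: L1-HIT | VC []
  [2] addr=0x5f blk=23 s=3: MISS | VC []
  [3] addr=0x37 blk=13 s=1: L1-HIT | VC []
  [4] addr=0x34 blk=13 s=1: L1-HIT | VC []
  [5] addr=0x36 blk=13 s=1: L1-HIT | VC []
  [6] addr=0x2c blk=11 s=3: MISS | VC [23]
  [7] addr=0x3c blk=15 s=3: MISS | VC [23, 11]
  [8] addr=0x2e blk=11 s=3: VC-HIT | VC [23, 15]
  [9] addr=0x2e blk=11 s=3: L1-HIT | VC [23, 15]
  [10] addr=0x3f blk=15 s=3: VC-HIT | VC [23, 11]
  [11] addr=0x3f blk=15 s=3: L1-HIT | VC [23, 11]
  [12] addr=0x5e blk=23 s=3: VC-HIT | VC [15, 11]
  [13] addr=0x3e blk=15 s=3: VC-HIT | VC [23, 11]
  [14] addr=0x5c blk=23 s=3: VC-HIT | VC [15, 11]
  [15] addr=0x7c blk=31 s=3: MISS | VC [15, 11, 23]

OUTCOME = VC-HIT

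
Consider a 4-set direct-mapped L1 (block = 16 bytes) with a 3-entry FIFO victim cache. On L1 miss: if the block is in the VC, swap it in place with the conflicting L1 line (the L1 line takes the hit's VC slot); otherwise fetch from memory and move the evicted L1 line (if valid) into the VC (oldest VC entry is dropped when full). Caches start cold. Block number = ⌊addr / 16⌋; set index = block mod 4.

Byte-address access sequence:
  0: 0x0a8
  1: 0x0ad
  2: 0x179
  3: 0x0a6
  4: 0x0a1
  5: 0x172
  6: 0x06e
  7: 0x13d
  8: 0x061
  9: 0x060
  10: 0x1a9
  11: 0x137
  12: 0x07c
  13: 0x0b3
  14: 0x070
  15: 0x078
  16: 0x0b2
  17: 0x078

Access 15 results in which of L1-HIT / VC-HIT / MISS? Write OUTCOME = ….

OUTCOME = L1-HIT

0: 0xa8 (blk 10, set 2) → MISS  vc=[]
1: 0xad (blk 10, set 2) → L1-HIT  vc=[]
2: 0x179 (blk 23, set 3) → MISS  vc=[]
3: 0xa6 (blk 10, set 2) → L1-HIT  vc=[]
4: 0xa1 (blk 10, set 2) → L1-HIT  vc=[]
5: 0x172 (blk 23, set 3) → L1-HIT  vc=[]
6: 0x6e (blk 6, set 2) → MISS  vc=[10]
7: 0x13d (blk 19, set 3) → MISS  vc=[10, 23]
8: 0x61 (blk 6, set 2) → L1-HIT  vc=[10, 23]
9: 0x60 (blk 6, set 2) → L1-HIT  vc=[10, 23]
10: 0x1a9 (blk 26, set 2) → MISS  vc=[10, 23, 6]
11: 0x137 (blk 19, set 3) → L1-HIT  vc=[10, 23, 6]
12: 0x7c (blk 7, set 3) → MISS  vc=[23, 6, 19]
13: 0xb3 (blk 11, set 3) → MISS  vc=[6, 19, 7]
14: 0x70 (blk 7, set 3) → VC-HIT  vc=[6, 19, 11]
15: 0x78 (blk 7, set 3) → L1-HIT  vc=[6, 19, 11]
16: 0xb2 (blk 11, set 3) → VC-HIT  vc=[6, 19, 7]
17: 0x78 (blk 7, set 3) → VC-HIT  vc=[6, 19, 11]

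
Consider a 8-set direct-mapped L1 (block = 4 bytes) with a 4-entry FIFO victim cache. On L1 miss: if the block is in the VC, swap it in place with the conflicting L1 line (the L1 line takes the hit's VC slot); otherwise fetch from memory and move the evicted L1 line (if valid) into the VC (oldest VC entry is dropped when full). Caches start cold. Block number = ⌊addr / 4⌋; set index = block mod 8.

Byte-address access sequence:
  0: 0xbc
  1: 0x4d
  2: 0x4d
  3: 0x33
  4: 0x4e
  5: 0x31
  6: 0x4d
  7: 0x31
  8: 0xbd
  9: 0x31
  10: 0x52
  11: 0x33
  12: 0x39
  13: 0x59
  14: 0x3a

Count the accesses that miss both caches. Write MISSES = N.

MISSES = 6

0: 0xbc (blk 47, set 7) → MISS  vc=[]
1: 0x4d (blk 19, set 3) → MISS  vc=[]
2: 0x4d (blk 19, set 3) → L1-HIT  vc=[]
3: 0x33 (blk 12, set 4) → MISS  vc=[]
4: 0x4e (blk 19, set 3) → L1-HIT  vc=[]
5: 0x31 (blk 12, set 4) → L1-HIT  vc=[]
6: 0x4d (blk 19, set 3) → L1-HIT  vc=[]
7: 0x31 (blk 12, set 4) → L1-HIT  vc=[]
8: 0xbd (blk 47, set 7) → L1-HIT  vc=[]
9: 0x31 (blk 12, set 4) → L1-HIT  vc=[]
10: 0x52 (blk 20, set 4) → MISS  vc=[12]
11: 0x33 (blk 12, set 4) → VC-HIT  vc=[20]
12: 0x39 (blk 14, set 6) → MISS  vc=[20]
13: 0x59 (blk 22, set 6) → MISS  vc=[20, 14]
14: 0x3a (blk 14, set 6) → VC-HIT  vc=[20, 22]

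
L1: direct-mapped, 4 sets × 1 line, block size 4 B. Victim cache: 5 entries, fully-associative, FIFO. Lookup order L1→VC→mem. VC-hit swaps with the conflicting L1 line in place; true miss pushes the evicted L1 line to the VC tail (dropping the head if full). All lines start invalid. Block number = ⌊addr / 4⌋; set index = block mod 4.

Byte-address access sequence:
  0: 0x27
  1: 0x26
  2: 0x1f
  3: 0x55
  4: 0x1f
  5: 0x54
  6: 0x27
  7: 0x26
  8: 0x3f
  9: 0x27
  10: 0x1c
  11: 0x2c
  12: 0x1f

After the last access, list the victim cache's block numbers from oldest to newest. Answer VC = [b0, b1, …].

VC = [21, 15, 11]

  [0] addr=0x27 blk=9 s=1: MISS | VC []
  [1] addr=0x26 blk=9 s=1: L1-HIT | VC []
  [2] addr=0x1f blk=7 s=3: MISS | VC []
  [3] addr=0x55 blk=21 s=1: MISS | VC [9]
  [4] addr=0x1f blk=7 s=3: L1-HIT | VC [9]
  [5] addr=0x54 blk=21 s=1: L1-HIT | VC [9]
  [6] addr=0x27 blk=9 s=1: VC-HIT | VC [21]
  [7] addr=0x26 blk=9 s=1: L1-HIT | VC [21]
  [8] addr=0x3f blk=15 s=3: MISS | VC [21, 7]
  [9] addr=0x27 blk=9 s=1: L1-HIT | VC [21, 7]
  [10] addr=0x1c blk=7 s=3: VC-HIT | VC [21, 15]
  [11] addr=0x2c blk=11 s=3: MISS | VC [21, 15, 7]
  [12] addr=0x1f blk=7 s=3: VC-HIT | VC [21, 15, 11]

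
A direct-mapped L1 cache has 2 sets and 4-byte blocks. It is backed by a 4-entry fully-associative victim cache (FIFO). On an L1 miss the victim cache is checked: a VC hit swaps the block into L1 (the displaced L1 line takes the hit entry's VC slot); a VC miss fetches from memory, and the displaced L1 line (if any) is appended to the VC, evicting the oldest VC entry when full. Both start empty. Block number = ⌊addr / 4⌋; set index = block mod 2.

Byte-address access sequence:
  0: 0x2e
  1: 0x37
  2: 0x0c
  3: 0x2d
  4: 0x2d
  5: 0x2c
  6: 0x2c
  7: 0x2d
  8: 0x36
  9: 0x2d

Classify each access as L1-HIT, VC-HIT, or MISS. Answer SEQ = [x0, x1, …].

SEQ = [MISS, MISS, MISS, VC-HIT, L1-HIT, L1-HIT, L1-HIT, L1-HIT, VC-HIT, VC-HIT]

#0 0x2e→b11/s1 MISS; vc=[]
#1 0x37→b13/s1 MISS; vc=[11]
#2 0xc→b3/s1 MISS; vc=[11,13]
#3 0x2d→b11/s1 VC-HIT; vc=[3,13]
#4 0x2d→b11/s1 L1-HIT; vc=[3,13]
#5 0x2c→b11/s1 L1-HIT; vc=[3,13]
#6 0x2c→b11/s1 L1-HIT; vc=[3,13]
#7 0x2d→b11/s1 L1-HIT; vc=[3,13]
#8 0x36→b13/s1 VC-HIT; vc=[3,11]
#9 0x2d→b11/s1 VC-HIT; vc=[3,13]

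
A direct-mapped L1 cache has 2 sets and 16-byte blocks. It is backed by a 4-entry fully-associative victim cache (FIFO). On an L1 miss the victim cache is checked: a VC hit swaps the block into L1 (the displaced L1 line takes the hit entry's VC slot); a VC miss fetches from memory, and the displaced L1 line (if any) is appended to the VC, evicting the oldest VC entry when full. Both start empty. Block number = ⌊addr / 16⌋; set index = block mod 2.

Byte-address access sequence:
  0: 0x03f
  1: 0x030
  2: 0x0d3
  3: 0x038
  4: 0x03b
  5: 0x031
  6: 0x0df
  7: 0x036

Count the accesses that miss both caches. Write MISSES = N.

  [0] addr=0x3f blk=3 s=1: MISS | VC []
  [1] addr=0x30 blk=3 s=1: L1-HIT | VC []
  [2] addr=0xd3 blk=13 s=1: MISS | VC [3]
  [3] addr=0x38 blk=3 s=1: VC-HIT | VC [13]
  [4] addr=0x3b blk=3 s=1: L1-HIT | VC [13]
  [5] addr=0x31 blk=3 s=1: L1-HIT | VC [13]
  [6] addr=0xdf blk=13 s=1: VC-HIT | VC [3]
  [7] addr=0x36 blk=3 s=1: VC-HIT | VC [13]

MISSES = 2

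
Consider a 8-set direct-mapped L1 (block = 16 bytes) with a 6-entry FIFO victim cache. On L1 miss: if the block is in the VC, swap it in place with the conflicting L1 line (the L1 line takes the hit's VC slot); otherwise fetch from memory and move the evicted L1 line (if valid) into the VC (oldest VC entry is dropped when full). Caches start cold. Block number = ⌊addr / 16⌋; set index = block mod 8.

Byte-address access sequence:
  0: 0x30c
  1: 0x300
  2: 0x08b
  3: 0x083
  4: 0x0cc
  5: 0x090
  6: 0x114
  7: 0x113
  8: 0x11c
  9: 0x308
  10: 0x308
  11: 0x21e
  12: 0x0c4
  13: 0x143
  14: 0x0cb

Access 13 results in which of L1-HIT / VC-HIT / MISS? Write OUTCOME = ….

0: 0x30c (blk 48, set 0) → MISS  vc=[]
1: 0x300 (blk 48, set 0) → L1-HIT  vc=[]
2: 0x8b (blk 8, set 0) → MISS  vc=[48]
3: 0x83 (blk 8, set 0) → L1-HIT  vc=[48]
4: 0xcc (blk 12, set 4) → MISS  vc=[48]
5: 0x90 (blk 9, set 1) → MISS  vc=[48]
6: 0x114 (blk 17, set 1) → MISS  vc=[48, 9]
7: 0x113 (blk 17, set 1) → L1-HIT  vc=[48, 9]
8: 0x11c (blk 17, set 1) → L1-HIT  vc=[48, 9]
9: 0x308 (blk 48, set 0) → VC-HIT  vc=[8, 9]
10: 0x308 (blk 48, set 0) → L1-HIT  vc=[8, 9]
11: 0x21e (blk 33, set 1) → MISS  vc=[8, 9, 17]
12: 0xc4 (blk 12, set 4) → L1-HIT  vc=[8, 9, 17]
13: 0x143 (blk 20, set 4) → MISS  vc=[8, 9, 17, 12]
14: 0xcb (blk 12, set 4) → VC-HIT  vc=[8, 9, 17, 20]

OUTCOME = MISS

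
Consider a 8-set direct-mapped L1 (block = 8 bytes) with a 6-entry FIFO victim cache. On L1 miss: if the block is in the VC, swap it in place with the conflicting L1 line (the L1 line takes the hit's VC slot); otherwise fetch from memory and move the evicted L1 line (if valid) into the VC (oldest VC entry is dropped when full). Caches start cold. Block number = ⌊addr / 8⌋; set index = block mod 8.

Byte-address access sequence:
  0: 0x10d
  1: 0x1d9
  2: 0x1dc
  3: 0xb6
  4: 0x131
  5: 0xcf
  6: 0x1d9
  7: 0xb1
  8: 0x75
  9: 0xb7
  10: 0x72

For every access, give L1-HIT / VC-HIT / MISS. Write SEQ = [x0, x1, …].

SEQ = [MISS, MISS, L1-HIT, MISS, MISS, MISS, L1-HIT, VC-HIT, MISS, VC-HIT, VC-HIT]

#0 0x10d→b33/s1 MISS; vc=[]
#1 0x1d9→b59/s3 MISS; vc=[]
#2 0x1dc→b59/s3 L1-HIT; vc=[]
#3 0xb6→b22/s6 MISS; vc=[]
#4 0x131→b38/s6 MISS; vc=[22]
#5 0xcf→b25/s1 MISS; vc=[22,33]
#6 0x1d9→b59/s3 L1-HIT; vc=[22,33]
#7 0xb1→b22/s6 VC-HIT; vc=[38,33]
#8 0x75→b14/s6 MISS; vc=[38,33,22]
#9 0xb7→b22/s6 VC-HIT; vc=[38,33,14]
#10 0x72→b14/s6 VC-HIT; vc=[38,33,22]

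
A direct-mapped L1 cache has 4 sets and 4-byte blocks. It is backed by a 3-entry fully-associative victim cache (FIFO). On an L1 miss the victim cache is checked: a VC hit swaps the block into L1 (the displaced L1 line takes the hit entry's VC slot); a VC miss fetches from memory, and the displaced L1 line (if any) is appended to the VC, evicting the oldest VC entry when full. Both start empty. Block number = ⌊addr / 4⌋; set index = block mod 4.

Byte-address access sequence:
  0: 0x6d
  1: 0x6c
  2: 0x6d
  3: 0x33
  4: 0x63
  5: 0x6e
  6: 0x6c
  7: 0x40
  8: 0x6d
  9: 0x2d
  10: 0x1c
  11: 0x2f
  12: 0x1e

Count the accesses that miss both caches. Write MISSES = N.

0: 0x6d (blk 27, set 3) → MISS  vc=[]
1: 0x6c (blk 27, set 3) → L1-HIT  vc=[]
2: 0x6d (blk 27, set 3) → L1-HIT  vc=[]
3: 0x33 (blk 12, set 0) → MISS  vc=[]
4: 0x63 (blk 24, set 0) → MISS  vc=[12]
5: 0x6e (blk 27, set 3) → L1-HIT  vc=[12]
6: 0x6c (blk 27, set 3) → L1-HIT  vc=[12]
7: 0x40 (blk 16, set 0) → MISS  vc=[12, 24]
8: 0x6d (blk 27, set 3) → L1-HIT  vc=[12, 24]
9: 0x2d (blk 11, set 3) → MISS  vc=[12, 24, 27]
10: 0x1c (blk 7, set 3) → MISS  vc=[24, 27, 11]
11: 0x2f (blk 11, set 3) → VC-HIT  vc=[24, 27, 7]
12: 0x1e (blk 7, set 3) → VC-HIT  vc=[24, 27, 11]

MISSES = 6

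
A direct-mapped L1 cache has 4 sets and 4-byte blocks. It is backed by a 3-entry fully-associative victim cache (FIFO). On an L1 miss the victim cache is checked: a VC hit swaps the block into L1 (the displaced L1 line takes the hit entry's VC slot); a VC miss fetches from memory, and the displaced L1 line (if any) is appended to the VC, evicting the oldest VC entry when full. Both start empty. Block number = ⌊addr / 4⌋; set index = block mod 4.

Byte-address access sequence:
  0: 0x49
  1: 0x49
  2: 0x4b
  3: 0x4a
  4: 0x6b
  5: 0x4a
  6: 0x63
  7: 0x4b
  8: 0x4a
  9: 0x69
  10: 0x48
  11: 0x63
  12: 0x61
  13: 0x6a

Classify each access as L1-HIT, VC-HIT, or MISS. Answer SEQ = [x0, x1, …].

0: 0x49 (blk 18, set 2) → MISS  vc=[]
1: 0x49 (blk 18, set 2) → L1-HIT  vc=[]
2: 0x4b (blk 18, set 2) → L1-HIT  vc=[]
3: 0x4a (blk 18, set 2) → L1-HIT  vc=[]
4: 0x6b (blk 26, set 2) → MISS  vc=[18]
5: 0x4a (blk 18, set 2) → VC-HIT  vc=[26]
6: 0x63 (blk 24, set 0) → MISS  vc=[26]
7: 0x4b (blk 18, set 2) → L1-HIT  vc=[26]
8: 0x4a (blk 18, set 2) → L1-HIT  vc=[26]
9: 0x69 (blk 26, set 2) → VC-HIT  vc=[18]
10: 0x48 (blk 18, set 2) → VC-HIT  vc=[26]
11: 0x63 (blk 24, set 0) → L1-HIT  vc=[26]
12: 0x61 (blk 24, set 0) → L1-HIT  vc=[26]
13: 0x6a (blk 26, set 2) → VC-HIT  vc=[18]

SEQ = [MISS, L1-HIT, L1-HIT, L1-HIT, MISS, VC-HIT, MISS, L1-HIT, L1-HIT, VC-HIT, VC-HIT, L1-HIT, L1-HIT, VC-HIT]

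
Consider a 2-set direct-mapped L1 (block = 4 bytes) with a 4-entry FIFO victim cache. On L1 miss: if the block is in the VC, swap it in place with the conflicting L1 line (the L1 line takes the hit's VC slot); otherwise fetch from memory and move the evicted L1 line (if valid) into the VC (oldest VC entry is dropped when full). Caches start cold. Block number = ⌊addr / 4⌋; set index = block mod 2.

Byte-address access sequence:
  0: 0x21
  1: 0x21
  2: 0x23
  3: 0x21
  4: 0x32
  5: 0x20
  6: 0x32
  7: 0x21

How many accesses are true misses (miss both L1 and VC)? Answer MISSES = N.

MISSES = 2

  [0] addr=0x21 blk=8 s=0: MISS | VC []
  [1] addr=0x21 blk=8 s=0: L1-HIT | VC []
  [2] addr=0x23 blk=8 s=0: L1-HIT | VC []
  [3] addr=0x21 blk=8 s=0: L1-HIT | VC []
  [4] addr=0x32 blk=12 s=0: MISS | VC [8]
  [5] addr=0x20 blk=8 s=0: VC-HIT | VC [12]
  [6] addr=0x32 blk=12 s=0: VC-HIT | VC [8]
  [7] addr=0x21 blk=8 s=0: VC-HIT | VC [12]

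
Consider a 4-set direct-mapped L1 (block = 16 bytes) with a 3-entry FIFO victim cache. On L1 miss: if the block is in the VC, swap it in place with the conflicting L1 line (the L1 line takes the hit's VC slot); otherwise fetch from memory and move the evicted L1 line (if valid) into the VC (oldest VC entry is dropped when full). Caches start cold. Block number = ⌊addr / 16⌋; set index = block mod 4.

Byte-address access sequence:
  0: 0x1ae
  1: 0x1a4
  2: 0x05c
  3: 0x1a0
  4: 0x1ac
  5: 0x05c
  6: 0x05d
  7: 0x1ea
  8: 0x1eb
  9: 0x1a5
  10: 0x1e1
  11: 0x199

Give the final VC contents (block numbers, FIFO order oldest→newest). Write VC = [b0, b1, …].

#0 0x1ae→b26/s2 MISS; vc=[]
#1 0x1a4→b26/s2 L1-HIT; vc=[]
#2 0x5c→b5/s1 MISS; vc=[]
#3 0x1a0→b26/s2 L1-HIT; vc=[]
#4 0x1ac→b26/s2 L1-HIT; vc=[]
#5 0x5c→b5/s1 L1-HIT; vc=[]
#6 0x5d→b5/s1 L1-HIT; vc=[]
#7 0x1ea→b30/s2 MISS; vc=[26]
#8 0x1eb→b30/s2 L1-HIT; vc=[26]
#9 0x1a5→b26/s2 VC-HIT; vc=[30]
#10 0x1e1→b30/s2 VC-HIT; vc=[26]
#11 0x199→b25/s1 MISS; vc=[26,5]

VC = [26, 5]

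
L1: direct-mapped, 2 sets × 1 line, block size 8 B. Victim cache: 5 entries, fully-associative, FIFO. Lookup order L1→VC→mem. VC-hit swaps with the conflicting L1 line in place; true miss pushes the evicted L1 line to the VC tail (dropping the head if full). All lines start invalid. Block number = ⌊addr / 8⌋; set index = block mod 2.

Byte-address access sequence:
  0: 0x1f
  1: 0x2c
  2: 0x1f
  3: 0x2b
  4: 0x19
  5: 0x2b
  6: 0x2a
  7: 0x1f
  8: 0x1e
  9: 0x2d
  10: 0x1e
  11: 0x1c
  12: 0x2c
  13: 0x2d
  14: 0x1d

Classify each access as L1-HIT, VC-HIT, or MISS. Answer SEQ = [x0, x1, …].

SEQ = [MISS, MISS, VC-HIT, VC-HIT, VC-HIT, VC-HIT, L1-HIT, VC-HIT, L1-HIT, VC-HIT, VC-HIT, L1-HIT, VC-HIT, L1-HIT, VC-HIT]

0: 0x1f (blk 3, set 1) → MISS  vc=[]
1: 0x2c (blk 5, set 1) → MISS  vc=[3]
2: 0x1f (blk 3, set 1) → VC-HIT  vc=[5]
3: 0x2b (blk 5, set 1) → VC-HIT  vc=[3]
4: 0x19 (blk 3, set 1) → VC-HIT  vc=[5]
5: 0x2b (blk 5, set 1) → VC-HIT  vc=[3]
6: 0x2a (blk 5, set 1) → L1-HIT  vc=[3]
7: 0x1f (blk 3, set 1) → VC-HIT  vc=[5]
8: 0x1e (blk 3, set 1) → L1-HIT  vc=[5]
9: 0x2d (blk 5, set 1) → VC-HIT  vc=[3]
10: 0x1e (blk 3, set 1) → VC-HIT  vc=[5]
11: 0x1c (blk 3, set 1) → L1-HIT  vc=[5]
12: 0x2c (blk 5, set 1) → VC-HIT  vc=[3]
13: 0x2d (blk 5, set 1) → L1-HIT  vc=[3]
14: 0x1d (blk 3, set 1) → VC-HIT  vc=[5]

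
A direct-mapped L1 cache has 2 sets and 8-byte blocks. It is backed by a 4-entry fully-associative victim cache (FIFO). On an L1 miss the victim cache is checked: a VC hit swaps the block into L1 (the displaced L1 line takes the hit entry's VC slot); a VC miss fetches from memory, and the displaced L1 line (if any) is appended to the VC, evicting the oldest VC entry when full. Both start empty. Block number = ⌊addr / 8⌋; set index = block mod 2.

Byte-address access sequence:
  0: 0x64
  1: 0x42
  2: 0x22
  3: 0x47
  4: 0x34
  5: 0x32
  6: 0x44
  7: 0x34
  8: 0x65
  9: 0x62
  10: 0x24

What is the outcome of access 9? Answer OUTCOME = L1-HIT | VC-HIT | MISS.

OUTCOME = L1-HIT

#0 0x64→b12/s0 MISS; vc=[]
#1 0x42→b8/s0 MISS; vc=[12]
#2 0x22→b4/s0 MISS; vc=[12,8]
#3 0x47→b8/s0 VC-HIT; vc=[12,4]
#4 0x34→b6/s0 MISS; vc=[12,4,8]
#5 0x32→b6/s0 L1-HIT; vc=[12,4,8]
#6 0x44→b8/s0 VC-HIT; vc=[12,4,6]
#7 0x34→b6/s0 VC-HIT; vc=[12,4,8]
#8 0x65→b12/s0 VC-HIT; vc=[6,4,8]
#9 0x62→b12/s0 L1-HIT; vc=[6,4,8]
#10 0x24→b4/s0 VC-HIT; vc=[6,12,8]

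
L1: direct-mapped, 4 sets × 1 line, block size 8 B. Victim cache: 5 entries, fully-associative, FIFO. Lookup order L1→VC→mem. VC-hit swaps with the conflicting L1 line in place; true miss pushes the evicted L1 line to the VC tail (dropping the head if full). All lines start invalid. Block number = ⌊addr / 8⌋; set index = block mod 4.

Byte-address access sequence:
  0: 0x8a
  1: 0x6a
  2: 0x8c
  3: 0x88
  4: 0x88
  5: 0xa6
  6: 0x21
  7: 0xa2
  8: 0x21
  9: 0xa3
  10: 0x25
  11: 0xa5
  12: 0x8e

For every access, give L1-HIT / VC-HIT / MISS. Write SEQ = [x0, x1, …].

0: 0x8a (blk 17, set 1) → MISS  vc=[]
1: 0x6a (blk 13, set 1) → MISS  vc=[17]
2: 0x8c (blk 17, set 1) → VC-HIT  vc=[13]
3: 0x88 (blk 17, set 1) → L1-HIT  vc=[13]
4: 0x88 (blk 17, set 1) → L1-HIT  vc=[13]
5: 0xa6 (blk 20, set 0) → MISS  vc=[13]
6: 0x21 (blk 4, set 0) → MISS  vc=[13, 20]
7: 0xa2 (blk 20, set 0) → VC-HIT  vc=[13, 4]
8: 0x21 (blk 4, set 0) → VC-HIT  vc=[13, 20]
9: 0xa3 (blk 20, set 0) → VC-HIT  vc=[13, 4]
10: 0x25 (blk 4, set 0) → VC-HIT  vc=[13, 20]
11: 0xa5 (blk 20, set 0) → VC-HIT  vc=[13, 4]
12: 0x8e (blk 17, set 1) → L1-HIT  vc=[13, 4]

SEQ = [MISS, MISS, VC-HIT, L1-HIT, L1-HIT, MISS, MISS, VC-HIT, VC-HIT, VC-HIT, VC-HIT, VC-HIT, L1-HIT]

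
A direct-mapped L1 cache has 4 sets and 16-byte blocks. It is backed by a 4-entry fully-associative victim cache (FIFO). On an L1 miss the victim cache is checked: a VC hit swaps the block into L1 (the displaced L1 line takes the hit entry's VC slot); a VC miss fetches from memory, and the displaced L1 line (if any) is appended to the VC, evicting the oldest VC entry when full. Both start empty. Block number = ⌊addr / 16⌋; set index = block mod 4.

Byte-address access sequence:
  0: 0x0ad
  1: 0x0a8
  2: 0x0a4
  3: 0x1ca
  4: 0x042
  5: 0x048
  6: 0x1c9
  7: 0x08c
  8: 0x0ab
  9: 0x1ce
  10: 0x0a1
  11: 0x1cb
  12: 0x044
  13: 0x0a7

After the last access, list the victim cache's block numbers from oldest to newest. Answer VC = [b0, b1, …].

0: 0xad (blk 10, set 2) → MISS  vc=[]
1: 0xa8 (blk 10, set 2) → L1-HIT  vc=[]
2: 0xa4 (blk 10, set 2) → L1-HIT  vc=[]
3: 0x1ca (blk 28, set 0) → MISS  vc=[]
4: 0x42 (blk 4, set 0) → MISS  vc=[28]
5: 0x48 (blk 4, set 0) → L1-HIT  vc=[28]
6: 0x1c9 (blk 28, set 0) → VC-HIT  vc=[4]
7: 0x8c (blk 8, set 0) → MISS  vc=[4, 28]
8: 0xab (blk 10, set 2) → L1-HIT  vc=[4, 28]
9: 0x1ce (blk 28, set 0) → VC-HIT  vc=[4, 8]
10: 0xa1 (blk 10, set 2) → L1-HIT  vc=[4, 8]
11: 0x1cb (blk 28, set 0) → L1-HIT  vc=[4, 8]
12: 0x44 (blk 4, set 0) → VC-HIT  vc=[28, 8]
13: 0xa7 (blk 10, set 2) → L1-HIT  vc=[28, 8]

VC = [28, 8]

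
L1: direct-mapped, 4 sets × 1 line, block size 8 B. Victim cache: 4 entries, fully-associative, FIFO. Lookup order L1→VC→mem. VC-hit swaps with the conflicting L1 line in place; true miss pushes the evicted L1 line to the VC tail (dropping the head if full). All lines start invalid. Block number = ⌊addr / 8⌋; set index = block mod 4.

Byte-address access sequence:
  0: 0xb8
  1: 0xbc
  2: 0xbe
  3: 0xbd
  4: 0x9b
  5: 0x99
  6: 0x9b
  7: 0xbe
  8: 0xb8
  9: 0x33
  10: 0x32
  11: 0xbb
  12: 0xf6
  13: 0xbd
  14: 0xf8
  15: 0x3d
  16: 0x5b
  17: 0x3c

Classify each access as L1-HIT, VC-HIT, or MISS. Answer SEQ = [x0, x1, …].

SEQ = [MISS, L1-HIT, L1-HIT, L1-HIT, MISS, L1-HIT, L1-HIT, VC-HIT, L1-HIT, MISS, L1-HIT, L1-HIT, MISS, L1-HIT, MISS, MISS, MISS, VC-HIT]

#0 0xb8→b23/s3 MISS; vc=[]
#1 0xbc→b23/s3 L1-HIT; vc=[]
#2 0xbe→b23/s3 L1-HIT; vc=[]
#3 0xbd→b23/s3 L1-HIT; vc=[]
#4 0x9b→b19/s3 MISS; vc=[23]
#5 0x99→b19/s3 L1-HIT; vc=[23]
#6 0x9b→b19/s3 L1-HIT; vc=[23]
#7 0xbe→b23/s3 VC-HIT; vc=[19]
#8 0xb8→b23/s3 L1-HIT; vc=[19]
#9 0x33→b6/s2 MISS; vc=[19]
#10 0x32→b6/s2 L1-HIT; vc=[19]
#11 0xbb→b23/s3 L1-HIT; vc=[19]
#12 0xf6→b30/s2 MISS; vc=[19,6]
#13 0xbd→b23/s3 L1-HIT; vc=[19,6]
#14 0xf8→b31/s3 MISS; vc=[19,6,23]
#15 0x3d→b7/s3 MISS; vc=[19,6,23,31]
#16 0x5b→b11/s3 MISS; vc=[6,23,31,7]
#17 0x3c→b7/s3 VC-HIT; vc=[6,23,31,11]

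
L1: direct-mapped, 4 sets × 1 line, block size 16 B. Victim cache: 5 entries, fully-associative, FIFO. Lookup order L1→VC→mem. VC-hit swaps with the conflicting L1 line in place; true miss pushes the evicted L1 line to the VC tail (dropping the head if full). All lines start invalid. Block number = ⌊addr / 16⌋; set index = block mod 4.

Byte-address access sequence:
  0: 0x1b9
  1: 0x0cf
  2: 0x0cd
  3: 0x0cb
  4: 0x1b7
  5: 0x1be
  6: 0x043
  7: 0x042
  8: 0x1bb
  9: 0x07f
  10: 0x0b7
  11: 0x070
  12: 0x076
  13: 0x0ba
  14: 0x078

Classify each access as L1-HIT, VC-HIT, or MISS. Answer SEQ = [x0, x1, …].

SEQ = [MISS, MISS, L1-HIT, L1-HIT, L1-HIT, L1-HIT, MISS, L1-HIT, L1-HIT, MISS, MISS, VC-HIT, L1-HIT, VC-HIT, VC-HIT]

#0 0x1b9→b27/s3 MISS; vc=[]
#1 0xcf→b12/s0 MISS; vc=[]
#2 0xcd→b12/s0 L1-HIT; vc=[]
#3 0xcb→b12/s0 L1-HIT; vc=[]
#4 0x1b7→b27/s3 L1-HIT; vc=[]
#5 0x1be→b27/s3 L1-HIT; vc=[]
#6 0x43→b4/s0 MISS; vc=[12]
#7 0x42→b4/s0 L1-HIT; vc=[12]
#8 0x1bb→b27/s3 L1-HIT; vc=[12]
#9 0x7f→b7/s3 MISS; vc=[12,27]
#10 0xb7→b11/s3 MISS; vc=[12,27,7]
#11 0x70→b7/s3 VC-HIT; vc=[12,27,11]
#12 0x76→b7/s3 L1-HIT; vc=[12,27,11]
#13 0xba→b11/s3 VC-HIT; vc=[12,27,7]
#14 0x78→b7/s3 VC-HIT; vc=[12,27,11]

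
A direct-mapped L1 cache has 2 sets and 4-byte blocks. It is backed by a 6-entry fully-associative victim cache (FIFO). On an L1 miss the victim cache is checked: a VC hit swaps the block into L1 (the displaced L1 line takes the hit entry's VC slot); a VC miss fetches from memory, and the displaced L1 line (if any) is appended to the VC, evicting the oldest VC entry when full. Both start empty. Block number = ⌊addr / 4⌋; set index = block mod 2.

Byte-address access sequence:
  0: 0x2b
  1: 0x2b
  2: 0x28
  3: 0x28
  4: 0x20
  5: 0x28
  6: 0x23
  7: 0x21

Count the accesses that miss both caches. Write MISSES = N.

#0 0x2b→b10/s0 MISS; vc=[]
#1 0x2b→b10/s0 L1-HIT; vc=[]
#2 0x28→b10/s0 L1-HIT; vc=[]
#3 0x28→b10/s0 L1-HIT; vc=[]
#4 0x20→b8/s0 MISS; vc=[10]
#5 0x28→b10/s0 VC-HIT; vc=[8]
#6 0x23→b8/s0 VC-HIT; vc=[10]
#7 0x21→b8/s0 L1-HIT; vc=[10]

MISSES = 2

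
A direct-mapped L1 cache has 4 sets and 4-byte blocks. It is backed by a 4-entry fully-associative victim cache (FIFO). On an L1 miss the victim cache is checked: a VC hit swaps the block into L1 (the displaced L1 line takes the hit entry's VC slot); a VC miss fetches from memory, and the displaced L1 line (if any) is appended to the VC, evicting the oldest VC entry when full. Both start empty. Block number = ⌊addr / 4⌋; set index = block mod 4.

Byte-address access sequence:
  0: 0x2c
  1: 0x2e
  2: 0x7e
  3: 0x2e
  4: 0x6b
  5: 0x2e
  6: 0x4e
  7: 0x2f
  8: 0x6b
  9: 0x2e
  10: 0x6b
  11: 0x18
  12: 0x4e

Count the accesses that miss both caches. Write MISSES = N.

MISSES = 5

  [0] addr=0x2c blk=11 s=3: MISS | VC []
  [1] addr=0x2e blk=11 s=3: L1-HIT | VC []
  [2] addr=0x7e blk=31 s=3: MISS | VC [11]
  [3] addr=0x2e blk=11 s=3: VC-HIT | VC [31]
  [4] addr=0x6b blk=26 s=2: MISS | VC [31]
  [5] addr=0x2e blk=11 s=3: L1-HIT | VC [31]
  [6] addr=0x4e blk=19 s=3: MISS | VC [31, 11]
  [7] addr=0x2f blk=11 s=3: VC-HIT | VC [31, 19]
  [8] addr=0x6b blk=26 s=2: L1-HIT | VC [31, 19]
  [9] addr=0x2e blk=11 s=3: L1-HIT | VC [31, 19]
  [10] addr=0x6b blk=26 s=2: L1-HIT | VC [31, 19]
  [11] addr=0x18 blk=6 s=2: MISS | VC [31, 19, 26]
  [12] addr=0x4e blk=19 s=3: VC-HIT | VC [31, 11, 26]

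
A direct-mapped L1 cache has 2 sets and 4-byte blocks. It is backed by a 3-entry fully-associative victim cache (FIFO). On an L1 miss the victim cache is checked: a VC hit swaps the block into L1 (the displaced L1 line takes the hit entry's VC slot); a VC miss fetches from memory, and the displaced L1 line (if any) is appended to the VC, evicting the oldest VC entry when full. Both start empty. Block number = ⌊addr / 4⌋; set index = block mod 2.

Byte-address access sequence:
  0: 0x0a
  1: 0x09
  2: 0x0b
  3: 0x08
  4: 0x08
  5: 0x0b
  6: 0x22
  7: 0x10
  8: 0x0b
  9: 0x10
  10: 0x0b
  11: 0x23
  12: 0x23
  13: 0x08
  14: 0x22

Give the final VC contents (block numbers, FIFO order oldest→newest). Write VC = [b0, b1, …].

0: 0xa (blk 2, set 0) → MISS  vc=[]
1: 0x9 (blk 2, set 0) → L1-HIT  vc=[]
2: 0xb (blk 2, set 0) → L1-HIT  vc=[]
3: 0x8 (blk 2, set 0) → L1-HIT  vc=[]
4: 0x8 (blk 2, set 0) → L1-HIT  vc=[]
5: 0xb (blk 2, set 0) → L1-HIT  vc=[]
6: 0x22 (blk 8, set 0) → MISS  vc=[2]
7: 0x10 (blk 4, set 0) → MISS  vc=[2, 8]
8: 0xb (blk 2, set 0) → VC-HIT  vc=[4, 8]
9: 0x10 (blk 4, set 0) → VC-HIT  vc=[2, 8]
10: 0xb (blk 2, set 0) → VC-HIT  vc=[4, 8]
11: 0x23 (blk 8, set 0) → VC-HIT  vc=[4, 2]
12: 0x23 (blk 8, set 0) → L1-HIT  vc=[4, 2]
13: 0x8 (blk 2, set 0) → VC-HIT  vc=[4, 8]
14: 0x22 (blk 8, set 0) → VC-HIT  vc=[4, 2]

VC = [4, 2]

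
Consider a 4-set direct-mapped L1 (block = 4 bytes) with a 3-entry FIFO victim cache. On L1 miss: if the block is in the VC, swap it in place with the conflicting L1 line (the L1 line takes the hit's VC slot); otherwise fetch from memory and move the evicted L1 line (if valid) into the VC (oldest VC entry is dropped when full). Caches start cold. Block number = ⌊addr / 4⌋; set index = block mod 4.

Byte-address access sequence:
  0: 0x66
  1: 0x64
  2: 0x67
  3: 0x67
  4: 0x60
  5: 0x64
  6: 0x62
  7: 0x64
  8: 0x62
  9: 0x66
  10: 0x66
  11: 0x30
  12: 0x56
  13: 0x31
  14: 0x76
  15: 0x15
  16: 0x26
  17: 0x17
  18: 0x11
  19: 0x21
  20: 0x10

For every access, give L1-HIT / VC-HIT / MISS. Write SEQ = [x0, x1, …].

SEQ = [MISS, L1-HIT, L1-HIT, L1-HIT, MISS, L1-HIT, L1-HIT, L1-HIT, L1-HIT, L1-HIT, L1-HIT, MISS, MISS, L1-HIT, MISS, MISS, MISS, VC-HIT, MISS, MISS, VC-HIT]

0: 0x66 (blk 25, set 1) → MISS  vc=[]
1: 0x64 (blk 25, set 1) → L1-HIT  vc=[]
2: 0x67 (blk 25, set 1) → L1-HIT  vc=[]
3: 0x67 (blk 25, set 1) → L1-HIT  vc=[]
4: 0x60 (blk 24, set 0) → MISS  vc=[]
5: 0x64 (blk 25, set 1) → L1-HIT  vc=[]
6: 0x62 (blk 24, set 0) → L1-HIT  vc=[]
7: 0x64 (blk 25, set 1) → L1-HIT  vc=[]
8: 0x62 (blk 24, set 0) → L1-HIT  vc=[]
9: 0x66 (blk 25, set 1) → L1-HIT  vc=[]
10: 0x66 (blk 25, set 1) → L1-HIT  vc=[]
11: 0x30 (blk 12, set 0) → MISS  vc=[24]
12: 0x56 (blk 21, set 1) → MISS  vc=[24, 25]
13: 0x31 (blk 12, set 0) → L1-HIT  vc=[24, 25]
14: 0x76 (blk 29, set 1) → MISS  vc=[24, 25, 21]
15: 0x15 (blk 5, set 1) → MISS  vc=[25, 21, 29]
16: 0x26 (blk 9, set 1) → MISS  vc=[21, 29, 5]
17: 0x17 (blk 5, set 1) → VC-HIT  vc=[21, 29, 9]
18: 0x11 (blk 4, set 0) → MISS  vc=[29, 9, 12]
19: 0x21 (blk 8, set 0) → MISS  vc=[9, 12, 4]
20: 0x10 (blk 4, set 0) → VC-HIT  vc=[9, 12, 8]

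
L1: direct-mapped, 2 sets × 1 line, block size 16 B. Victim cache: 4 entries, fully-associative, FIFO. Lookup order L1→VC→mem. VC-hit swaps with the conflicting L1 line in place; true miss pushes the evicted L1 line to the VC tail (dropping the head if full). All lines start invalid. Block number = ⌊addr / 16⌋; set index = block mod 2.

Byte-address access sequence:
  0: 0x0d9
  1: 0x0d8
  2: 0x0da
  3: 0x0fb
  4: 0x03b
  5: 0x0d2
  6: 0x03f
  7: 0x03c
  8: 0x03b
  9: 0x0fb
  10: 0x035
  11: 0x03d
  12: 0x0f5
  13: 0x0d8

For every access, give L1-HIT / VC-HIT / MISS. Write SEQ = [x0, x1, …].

SEQ = [MISS, L1-HIT, L1-HIT, MISS, MISS, VC-HIT, VC-HIT, L1-HIT, L1-HIT, VC-HIT, VC-HIT, L1-HIT, VC-HIT, VC-HIT]

0: 0xd9 (blk 13, set 1) → MISS  vc=[]
1: 0xd8 (blk 13, set 1) → L1-HIT  vc=[]
2: 0xda (blk 13, set 1) → L1-HIT  vc=[]
3: 0xfb (blk 15, set 1) → MISS  vc=[13]
4: 0x3b (blk 3, set 1) → MISS  vc=[13, 15]
5: 0xd2 (blk 13, set 1) → VC-HIT  vc=[3, 15]
6: 0x3f (blk 3, set 1) → VC-HIT  vc=[13, 15]
7: 0x3c (blk 3, set 1) → L1-HIT  vc=[13, 15]
8: 0x3b (blk 3, set 1) → L1-HIT  vc=[13, 15]
9: 0xfb (blk 15, set 1) → VC-HIT  vc=[13, 3]
10: 0x35 (blk 3, set 1) → VC-HIT  vc=[13, 15]
11: 0x3d (blk 3, set 1) → L1-HIT  vc=[13, 15]
12: 0xf5 (blk 15, set 1) → VC-HIT  vc=[13, 3]
13: 0xd8 (blk 13, set 1) → VC-HIT  vc=[15, 3]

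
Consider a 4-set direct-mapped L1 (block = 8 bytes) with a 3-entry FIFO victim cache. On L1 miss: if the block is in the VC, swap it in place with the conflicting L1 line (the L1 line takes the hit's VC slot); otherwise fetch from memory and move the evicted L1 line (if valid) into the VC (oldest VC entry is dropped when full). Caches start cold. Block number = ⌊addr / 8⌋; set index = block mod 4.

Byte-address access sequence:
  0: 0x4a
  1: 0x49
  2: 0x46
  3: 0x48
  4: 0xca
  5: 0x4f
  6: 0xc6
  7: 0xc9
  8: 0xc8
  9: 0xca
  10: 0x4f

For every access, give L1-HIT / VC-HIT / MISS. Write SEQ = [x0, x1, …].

  [0] addr=0x4a blk=9 s=1: MISS | VC []
  [1] addr=0x49 blk=9 s=1: L1-HIT | VC []
  [2] addr=0x46 blk=8 s=0: MISS | VC []
  [3] addr=0x48 blk=9 s=1: L1-HIT | VC []
  [4] addr=0xca blk=25 s=1: MISS | VC [9]
  [5] addr=0x4f blk=9 s=1: VC-HIT | VC [25]
  [6] addr=0xc6 blk=24 s=0: MISS | VC [25, 8]
  [7] addr=0xc9 blk=25 s=1: VC-HIT | VC [9, 8]
  [8] addr=0xc8 blk=25 s=1: L1-HIT | VC [9, 8]
  [9] addr=0xca blk=25 s=1: L1-HIT | VC [9, 8]
  [10] addr=0x4f blk=9 s=1: VC-HIT | VC [25, 8]

SEQ = [MISS, L1-HIT, MISS, L1-HIT, MISS, VC-HIT, MISS, VC-HIT, L1-HIT, L1-HIT, VC-HIT]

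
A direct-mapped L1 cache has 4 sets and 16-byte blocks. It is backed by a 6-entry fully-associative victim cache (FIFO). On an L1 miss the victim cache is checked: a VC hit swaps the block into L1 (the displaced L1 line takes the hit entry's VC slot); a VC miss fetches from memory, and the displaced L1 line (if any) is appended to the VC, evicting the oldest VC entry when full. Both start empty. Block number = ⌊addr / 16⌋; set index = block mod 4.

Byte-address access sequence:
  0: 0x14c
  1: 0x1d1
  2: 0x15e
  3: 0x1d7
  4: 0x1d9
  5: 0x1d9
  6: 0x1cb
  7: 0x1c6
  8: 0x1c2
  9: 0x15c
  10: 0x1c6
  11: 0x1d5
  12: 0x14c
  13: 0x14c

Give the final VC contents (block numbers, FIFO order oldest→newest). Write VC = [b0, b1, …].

  [0] addr=0x14c blk=20 s=0: MISS | VC []
  [1] addr=0x1d1 blk=29 s=1: MISS | VC []
  [2] addr=0x15e blk=21 s=1: MISS | VC [29]
  [3] addr=0x1d7 blk=29 s=1: VC-HIT | VC [21]
  [4] addr=0x1d9 blk=29 s=1: L1-HIT | VC [21]
  [5] addr=0x1d9 blk=29 s=1: L1-HIT | VC [21]
  [6] addr=0x1cb blk=28 s=0: MISS | VC [21, 20]
  [7] addr=0x1c6 blk=28 s=0: L1-HIT | VC [21, 20]
  [8] addr=0x1c2 blk=28 s=0: L1-HIT | VC [21, 20]
  [9] addr=0x15c blk=21 s=1: VC-HIT | VC [29, 20]
  [10] addr=0x1c6 blk=28 s=0: L1-HIT | VC [29, 20]
  [11] addr=0x1d5 blk=29 s=1: VC-HIT | VC [21, 20]
  [12] addr=0x14c blk=20 s=0: VC-HIT | VC [21, 28]
  [13] addr=0x14c blk=20 s=0: L1-HIT | VC [21, 28]

VC = [21, 28]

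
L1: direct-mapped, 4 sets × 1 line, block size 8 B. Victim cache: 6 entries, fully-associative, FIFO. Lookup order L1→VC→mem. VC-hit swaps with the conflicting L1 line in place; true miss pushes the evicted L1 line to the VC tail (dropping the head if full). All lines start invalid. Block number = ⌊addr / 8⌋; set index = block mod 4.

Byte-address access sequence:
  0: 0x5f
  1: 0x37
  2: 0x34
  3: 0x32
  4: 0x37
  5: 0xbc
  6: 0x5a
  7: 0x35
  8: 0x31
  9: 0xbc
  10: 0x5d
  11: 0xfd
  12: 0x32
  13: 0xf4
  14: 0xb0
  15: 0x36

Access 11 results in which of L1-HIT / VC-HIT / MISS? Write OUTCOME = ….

OUTCOME = MISS

0: 0x5f (blk 11, set 3) → MISS  vc=[]
1: 0x37 (blk 6, set 2) → MISS  vc=[]
2: 0x34 (blk 6, set 2) → L1-HIT  vc=[]
3: 0x32 (blk 6, set 2) → L1-HIT  vc=[]
4: 0x37 (blk 6, set 2) → L1-HIT  vc=[]
5: 0xbc (blk 23, set 3) → MISS  vc=[11]
6: 0x5a (blk 11, set 3) → VC-HIT  vc=[23]
7: 0x35 (blk 6, set 2) → L1-HIT  vc=[23]
8: 0x31 (blk 6, set 2) → L1-HIT  vc=[23]
9: 0xbc (blk 23, set 3) → VC-HIT  vc=[11]
10: 0x5d (blk 11, set 3) → VC-HIT  vc=[23]
11: 0xfd (blk 31, set 3) → MISS  vc=[23, 11]
12: 0x32 (blk 6, set 2) → L1-HIT  vc=[23, 11]
13: 0xf4 (blk 30, set 2) → MISS  vc=[23, 11, 6]
14: 0xb0 (blk 22, set 2) → MISS  vc=[23, 11, 6, 30]
15: 0x36 (blk 6, set 2) → VC-HIT  vc=[23, 11, 22, 30]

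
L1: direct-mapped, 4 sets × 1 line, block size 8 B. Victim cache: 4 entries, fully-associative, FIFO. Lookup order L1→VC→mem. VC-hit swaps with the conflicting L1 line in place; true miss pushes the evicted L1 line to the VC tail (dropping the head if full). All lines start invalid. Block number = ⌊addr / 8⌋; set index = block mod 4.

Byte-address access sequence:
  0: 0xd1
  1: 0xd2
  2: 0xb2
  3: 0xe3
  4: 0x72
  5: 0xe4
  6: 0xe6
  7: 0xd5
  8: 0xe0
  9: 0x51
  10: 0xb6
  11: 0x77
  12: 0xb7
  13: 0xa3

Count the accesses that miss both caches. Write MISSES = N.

MISSES = 6

  [0] addr=0xd1 blk=26 s=2: MISS | VC []
  [1] addr=0xd2 blk=26 s=2: L1-HIT | VC []
  [2] addr=0xb2 blk=22 s=2: MISS | VC [26]
  [3] addr=0xe3 blk=28 s=0: MISS | VC [26]
  [4] addr=0x72 blk=14 s=2: MISS | VC [26, 22]
  [5] addr=0xe4 blk=28 s=0: L1-HIT | VC [26, 22]
  [6] addr=0xe6 blk=28 s=0: L1-HIT | VC [26, 22]
  [7] addr=0xd5 blk=26 s=2: VC-HIT | VC [14, 22]
  [8] addr=0xe0 blk=28 s=0: L1-HIT | VC [14, 22]
  [9] addr=0x51 blk=10 s=2: MISS | VC [14, 22, 26]
  [10] addr=0xb6 blk=22 s=2: VC-HIT | VC [14, 10, 26]
  [11] addr=0x77 blk=14 s=2: VC-HIT | VC [22, 10, 26]
  [12] addr=0xb7 blk=22 s=2: VC-HIT | VC [14, 10, 26]
  [13] addr=0xa3 blk=20 s=0: MISS | VC [14, 10, 26, 28]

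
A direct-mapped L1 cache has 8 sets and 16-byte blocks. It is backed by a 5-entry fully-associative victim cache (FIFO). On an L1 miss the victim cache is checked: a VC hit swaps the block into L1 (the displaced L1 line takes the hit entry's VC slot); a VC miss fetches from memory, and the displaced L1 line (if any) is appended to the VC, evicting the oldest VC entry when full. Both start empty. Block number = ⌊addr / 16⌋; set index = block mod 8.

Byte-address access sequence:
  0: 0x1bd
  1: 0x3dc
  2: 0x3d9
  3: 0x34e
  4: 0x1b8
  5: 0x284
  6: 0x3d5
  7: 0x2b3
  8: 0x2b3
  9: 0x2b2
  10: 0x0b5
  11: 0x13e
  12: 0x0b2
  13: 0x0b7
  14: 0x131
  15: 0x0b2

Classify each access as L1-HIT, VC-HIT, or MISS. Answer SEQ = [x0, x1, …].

SEQ = [MISS, MISS, L1-HIT, MISS, L1-HIT, MISS, L1-HIT, MISS, L1-HIT, L1-HIT, MISS, MISS, VC-HIT, L1-HIT, VC-HIT, VC-HIT]

  [0] addr=0x1bd blk=27 s=3: MISS | VC []
  [1] addr=0x3dc blk=61 s=5: MISS | VC []
  [2] addr=0x3d9 blk=61 s=5: L1-HIT | VC []
  [3] addr=0x34e blk=52 s=4: MISS | VC []
  [4] addr=0x1b8 blk=27 s=3: L1-HIT | VC []
  [5] addr=0x284 blk=40 s=0: MISS | VC []
  [6] addr=0x3d5 blk=61 s=5: L1-HIT | VC []
  [7] addr=0x2b3 blk=43 s=3: MISS | VC [27]
  [8] addr=0x2b3 blk=43 s=3: L1-HIT | VC [27]
  [9] addr=0x2b2 blk=43 s=3: L1-HIT | VC [27]
  [10] addr=0xb5 blk=11 s=3: MISS | VC [27, 43]
  [11] addr=0x13e blk=19 s=3: MISS | VC [27, 43, 11]
  [12] addr=0xb2 blk=11 s=3: VC-HIT | VC [27, 43, 19]
  [13] addr=0xb7 blk=11 s=3: L1-HIT | VC [27, 43, 19]
  [14] addr=0x131 blk=19 s=3: VC-HIT | VC [27, 43, 11]
  [15] addr=0xb2 blk=11 s=3: VC-HIT | VC [27, 43, 19]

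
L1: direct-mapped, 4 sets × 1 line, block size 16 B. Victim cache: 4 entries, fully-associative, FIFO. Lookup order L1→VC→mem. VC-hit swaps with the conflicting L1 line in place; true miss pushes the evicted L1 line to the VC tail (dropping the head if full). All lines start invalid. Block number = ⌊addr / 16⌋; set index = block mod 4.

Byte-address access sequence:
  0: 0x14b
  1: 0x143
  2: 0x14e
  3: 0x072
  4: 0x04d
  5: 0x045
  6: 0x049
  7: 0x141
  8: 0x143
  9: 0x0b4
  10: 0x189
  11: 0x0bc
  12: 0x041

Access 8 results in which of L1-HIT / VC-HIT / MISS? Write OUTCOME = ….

  [0] addr=0x14b blk=20 s=0: MISS | VC []
  [1] addr=0x143 blk=20 s=0: L1-HIT | VC []
  [2] addr=0x14e blk=20 s=0: L1-HIT | VC []
  [3] addr=0x72 blk=7 s=3: MISS | VC []
  [4] addr=0x4d blk=4 s=0: MISS | VC [20]
  [5] addr=0x45 blk=4 s=0: L1-HIT | VC [20]
  [6] addr=0x49 blk=4 s=0: L1-HIT | VC [20]
  [7] addr=0x141 blk=20 s=0: VC-HIT | VC [4]
  [8] addr=0x143 blk=20 s=0: L1-HIT | VC [4]
  [9] addr=0xb4 blk=11 s=3: MISS | VC [4, 7]
  [10] addr=0x189 blk=24 s=0: MISS | VC [4, 7, 20]
  [11] addr=0xbc blk=11 s=3: L1-HIT | VC [4, 7, 20]
  [12] addr=0x41 blk=4 s=0: VC-HIT | VC [24, 7, 20]

OUTCOME = L1-HIT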